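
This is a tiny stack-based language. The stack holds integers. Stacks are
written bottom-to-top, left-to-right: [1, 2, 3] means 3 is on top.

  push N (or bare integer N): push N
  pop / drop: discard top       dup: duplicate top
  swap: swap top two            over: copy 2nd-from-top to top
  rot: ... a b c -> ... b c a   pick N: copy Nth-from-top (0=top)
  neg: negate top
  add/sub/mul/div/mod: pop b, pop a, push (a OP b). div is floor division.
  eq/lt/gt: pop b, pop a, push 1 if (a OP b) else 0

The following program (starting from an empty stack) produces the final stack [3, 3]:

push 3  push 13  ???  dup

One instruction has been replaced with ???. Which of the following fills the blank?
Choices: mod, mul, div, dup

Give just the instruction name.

Stack before ???: [3, 13]
Stack after ???:  [3]
Checking each choice:
  mod: MATCH
  mul: produces [39, 39]
  div: produces [0, 0]
  dup: produces [3, 13, 13, 13]


Answer: mod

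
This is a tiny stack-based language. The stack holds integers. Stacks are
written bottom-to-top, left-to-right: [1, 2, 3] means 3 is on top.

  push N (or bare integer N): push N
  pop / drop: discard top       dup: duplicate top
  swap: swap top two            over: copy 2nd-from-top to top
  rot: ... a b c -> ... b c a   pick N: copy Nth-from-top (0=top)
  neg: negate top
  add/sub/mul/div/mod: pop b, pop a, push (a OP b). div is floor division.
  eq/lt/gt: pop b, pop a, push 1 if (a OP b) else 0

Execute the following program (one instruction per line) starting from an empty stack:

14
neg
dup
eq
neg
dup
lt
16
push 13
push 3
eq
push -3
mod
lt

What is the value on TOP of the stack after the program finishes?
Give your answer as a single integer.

After 'push 14': [14]
After 'neg': [-14]
After 'dup': [-14, -14]
After 'eq': [1]
After 'neg': [-1]
After 'dup': [-1, -1]
After 'lt': [0]
After 'push 16': [0, 16]
After 'push 13': [0, 16, 13]
After 'push 3': [0, 16, 13, 3]
After 'eq': [0, 16, 0]
After 'push -3': [0, 16, 0, -3]
After 'mod': [0, 16, 0]
After 'lt': [0, 0]

Answer: 0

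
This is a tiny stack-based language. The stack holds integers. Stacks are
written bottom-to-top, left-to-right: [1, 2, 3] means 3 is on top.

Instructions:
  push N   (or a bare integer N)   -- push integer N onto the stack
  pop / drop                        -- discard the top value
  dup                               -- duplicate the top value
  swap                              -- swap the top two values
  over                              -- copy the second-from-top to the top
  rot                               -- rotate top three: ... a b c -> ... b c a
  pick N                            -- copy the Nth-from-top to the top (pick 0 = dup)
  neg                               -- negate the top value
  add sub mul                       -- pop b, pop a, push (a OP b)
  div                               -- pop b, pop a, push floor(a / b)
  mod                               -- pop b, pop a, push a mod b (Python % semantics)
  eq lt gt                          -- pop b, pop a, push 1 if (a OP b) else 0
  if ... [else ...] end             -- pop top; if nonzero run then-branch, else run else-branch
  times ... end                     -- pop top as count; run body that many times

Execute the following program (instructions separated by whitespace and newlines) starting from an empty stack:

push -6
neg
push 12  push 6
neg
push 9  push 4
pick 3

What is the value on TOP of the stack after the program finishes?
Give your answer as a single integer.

Answer: 12

Derivation:
After 'push -6': [-6]
After 'neg': [6]
After 'push 12': [6, 12]
After 'push 6': [6, 12, 6]
After 'neg': [6, 12, -6]
After 'push 9': [6, 12, -6, 9]
After 'push 4': [6, 12, -6, 9, 4]
After 'pick 3': [6, 12, -6, 9, 4, 12]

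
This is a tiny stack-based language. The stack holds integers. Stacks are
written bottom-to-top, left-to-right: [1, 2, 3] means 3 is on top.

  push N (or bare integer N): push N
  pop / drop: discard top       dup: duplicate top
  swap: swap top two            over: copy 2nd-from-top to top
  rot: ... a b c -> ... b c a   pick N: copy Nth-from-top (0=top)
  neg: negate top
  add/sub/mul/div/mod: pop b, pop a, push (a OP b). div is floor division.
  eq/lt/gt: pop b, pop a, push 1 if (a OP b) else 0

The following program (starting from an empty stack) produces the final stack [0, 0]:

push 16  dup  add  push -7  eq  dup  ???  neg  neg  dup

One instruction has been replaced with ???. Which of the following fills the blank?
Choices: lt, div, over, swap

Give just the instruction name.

Stack before ???: [0, 0]
Stack after ???:  [0]
Checking each choice:
  lt: MATCH
  div: division by zero
  over: produces [0, 0, 0, 0]
  swap: produces [0, 0, 0]


Answer: lt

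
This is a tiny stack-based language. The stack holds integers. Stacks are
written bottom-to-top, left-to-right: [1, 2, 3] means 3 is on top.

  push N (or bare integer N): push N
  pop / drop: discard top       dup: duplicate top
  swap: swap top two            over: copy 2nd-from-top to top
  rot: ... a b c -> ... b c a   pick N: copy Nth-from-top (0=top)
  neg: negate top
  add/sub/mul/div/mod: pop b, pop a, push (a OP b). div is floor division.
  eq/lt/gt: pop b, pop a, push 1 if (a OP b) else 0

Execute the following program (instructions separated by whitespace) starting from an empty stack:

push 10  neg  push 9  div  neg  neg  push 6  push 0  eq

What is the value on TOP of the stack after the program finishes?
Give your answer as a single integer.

Answer: 0

Derivation:
After 'push 10': [10]
After 'neg': [-10]
After 'push 9': [-10, 9]
After 'div': [-2]
After 'neg': [2]
After 'neg': [-2]
After 'push 6': [-2, 6]
After 'push 0': [-2, 6, 0]
After 'eq': [-2, 0]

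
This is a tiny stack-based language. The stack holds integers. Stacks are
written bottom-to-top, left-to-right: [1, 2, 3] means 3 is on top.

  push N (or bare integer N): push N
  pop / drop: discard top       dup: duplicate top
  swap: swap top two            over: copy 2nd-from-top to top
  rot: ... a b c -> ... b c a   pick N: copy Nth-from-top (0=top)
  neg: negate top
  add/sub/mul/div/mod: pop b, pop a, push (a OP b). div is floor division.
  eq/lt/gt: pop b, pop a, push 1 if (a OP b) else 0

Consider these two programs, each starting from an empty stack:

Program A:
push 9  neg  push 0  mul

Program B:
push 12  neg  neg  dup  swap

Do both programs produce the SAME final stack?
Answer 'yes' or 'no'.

Program A trace:
  After 'push 9': [9]
  After 'neg': [-9]
  After 'push 0': [-9, 0]
  After 'mul': [0]
Program A final stack: [0]

Program B trace:
  After 'push 12': [12]
  After 'neg': [-12]
  After 'neg': [12]
  After 'dup': [12, 12]
  After 'swap': [12, 12]
Program B final stack: [12, 12]
Same: no

Answer: no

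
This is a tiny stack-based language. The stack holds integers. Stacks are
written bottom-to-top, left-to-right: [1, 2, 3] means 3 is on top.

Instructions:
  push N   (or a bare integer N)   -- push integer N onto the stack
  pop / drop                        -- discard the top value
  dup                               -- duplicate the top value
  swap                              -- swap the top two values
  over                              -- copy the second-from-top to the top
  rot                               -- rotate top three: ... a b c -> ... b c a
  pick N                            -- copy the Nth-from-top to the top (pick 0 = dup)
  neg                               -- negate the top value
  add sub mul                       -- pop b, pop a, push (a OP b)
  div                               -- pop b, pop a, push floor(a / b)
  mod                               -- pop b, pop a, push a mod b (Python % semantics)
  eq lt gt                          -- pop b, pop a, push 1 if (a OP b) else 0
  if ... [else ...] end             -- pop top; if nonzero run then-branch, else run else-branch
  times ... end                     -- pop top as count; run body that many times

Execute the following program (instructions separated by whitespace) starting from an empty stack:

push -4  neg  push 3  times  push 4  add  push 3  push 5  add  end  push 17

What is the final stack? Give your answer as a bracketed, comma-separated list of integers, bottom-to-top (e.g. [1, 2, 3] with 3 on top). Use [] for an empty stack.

After 'push -4': [-4]
After 'neg': [4]
After 'push 3': [4, 3]
After 'times': [4]
After 'push 4': [4, 4]
After 'add': [8]
After 'push 3': [8, 3]
After 'push 5': [8, 3, 5]
After 'add': [8, 8]
After 'push 4': [8, 8, 4]
After 'add': [8, 12]
After 'push 3': [8, 12, 3]
After 'push 5': [8, 12, 3, 5]
After 'add': [8, 12, 8]
After 'push 4': [8, 12, 8, 4]
After 'add': [8, 12, 12]
After 'push 3': [8, 12, 12, 3]
After 'push 5': [8, 12, 12, 3, 5]
After 'add': [8, 12, 12, 8]
After 'push 17': [8, 12, 12, 8, 17]

Answer: [8, 12, 12, 8, 17]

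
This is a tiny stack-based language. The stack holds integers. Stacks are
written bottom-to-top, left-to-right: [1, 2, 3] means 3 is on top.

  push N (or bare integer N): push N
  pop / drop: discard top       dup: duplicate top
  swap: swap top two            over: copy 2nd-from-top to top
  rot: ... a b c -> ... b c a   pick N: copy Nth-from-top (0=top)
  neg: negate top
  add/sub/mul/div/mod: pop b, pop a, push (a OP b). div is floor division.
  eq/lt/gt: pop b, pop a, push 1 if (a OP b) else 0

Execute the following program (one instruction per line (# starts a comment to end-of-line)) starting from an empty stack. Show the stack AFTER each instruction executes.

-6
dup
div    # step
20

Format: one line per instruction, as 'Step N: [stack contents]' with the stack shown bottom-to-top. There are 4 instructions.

Step 1: [-6]
Step 2: [-6, -6]
Step 3: [1]
Step 4: [1, 20]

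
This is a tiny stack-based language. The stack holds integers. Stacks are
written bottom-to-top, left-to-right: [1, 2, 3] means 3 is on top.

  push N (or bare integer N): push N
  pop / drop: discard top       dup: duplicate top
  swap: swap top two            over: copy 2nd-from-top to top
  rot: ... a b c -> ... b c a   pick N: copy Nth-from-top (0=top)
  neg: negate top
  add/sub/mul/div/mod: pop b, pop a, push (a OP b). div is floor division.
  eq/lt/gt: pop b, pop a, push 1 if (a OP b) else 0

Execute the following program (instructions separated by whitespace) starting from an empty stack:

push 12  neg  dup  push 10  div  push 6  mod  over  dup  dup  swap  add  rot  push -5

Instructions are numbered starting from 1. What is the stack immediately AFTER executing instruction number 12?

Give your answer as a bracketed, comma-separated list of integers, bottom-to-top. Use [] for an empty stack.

Answer: [-12, 4, -12, -24]

Derivation:
Step 1 ('push 12'): [12]
Step 2 ('neg'): [-12]
Step 3 ('dup'): [-12, -12]
Step 4 ('push 10'): [-12, -12, 10]
Step 5 ('div'): [-12, -2]
Step 6 ('push 6'): [-12, -2, 6]
Step 7 ('mod'): [-12, 4]
Step 8 ('over'): [-12, 4, -12]
Step 9 ('dup'): [-12, 4, -12, -12]
Step 10 ('dup'): [-12, 4, -12, -12, -12]
Step 11 ('swap'): [-12, 4, -12, -12, -12]
Step 12 ('add'): [-12, 4, -12, -24]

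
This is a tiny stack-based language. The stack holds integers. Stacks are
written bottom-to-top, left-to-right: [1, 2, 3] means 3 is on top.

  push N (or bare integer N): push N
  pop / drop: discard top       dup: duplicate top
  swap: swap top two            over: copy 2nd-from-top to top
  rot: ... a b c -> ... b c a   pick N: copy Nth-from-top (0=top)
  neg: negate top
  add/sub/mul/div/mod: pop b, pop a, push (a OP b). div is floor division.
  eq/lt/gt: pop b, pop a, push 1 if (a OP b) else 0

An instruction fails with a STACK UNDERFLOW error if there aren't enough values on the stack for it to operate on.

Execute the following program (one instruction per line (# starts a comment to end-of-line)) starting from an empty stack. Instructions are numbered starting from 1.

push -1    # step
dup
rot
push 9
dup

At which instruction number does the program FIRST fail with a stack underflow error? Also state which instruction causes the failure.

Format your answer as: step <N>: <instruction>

Answer: step 3: rot

Derivation:
Step 1 ('push -1'): stack = [-1], depth = 1
Step 2 ('dup'): stack = [-1, -1], depth = 2
Step 3 ('rot'): needs 3 value(s) but depth is 2 — STACK UNDERFLOW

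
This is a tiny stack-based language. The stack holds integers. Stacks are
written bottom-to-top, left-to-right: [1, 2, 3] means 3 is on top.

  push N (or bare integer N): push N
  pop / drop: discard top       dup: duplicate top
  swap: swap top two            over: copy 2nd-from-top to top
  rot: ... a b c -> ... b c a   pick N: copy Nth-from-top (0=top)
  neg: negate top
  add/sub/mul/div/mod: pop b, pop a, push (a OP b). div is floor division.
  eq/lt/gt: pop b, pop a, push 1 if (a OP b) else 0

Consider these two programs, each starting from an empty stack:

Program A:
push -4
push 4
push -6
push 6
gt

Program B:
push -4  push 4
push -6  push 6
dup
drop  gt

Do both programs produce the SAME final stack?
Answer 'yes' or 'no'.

Program A trace:
  After 'push -4': [-4]
  After 'push 4': [-4, 4]
  After 'push -6': [-4, 4, -6]
  After 'push 6': [-4, 4, -6, 6]
  After 'gt': [-4, 4, 0]
Program A final stack: [-4, 4, 0]

Program B trace:
  After 'push -4': [-4]
  After 'push 4': [-4, 4]
  After 'push -6': [-4, 4, -6]
  After 'push 6': [-4, 4, -6, 6]
  After 'dup': [-4, 4, -6, 6, 6]
  After 'drop': [-4, 4, -6, 6]
  After 'gt': [-4, 4, 0]
Program B final stack: [-4, 4, 0]
Same: yes

Answer: yes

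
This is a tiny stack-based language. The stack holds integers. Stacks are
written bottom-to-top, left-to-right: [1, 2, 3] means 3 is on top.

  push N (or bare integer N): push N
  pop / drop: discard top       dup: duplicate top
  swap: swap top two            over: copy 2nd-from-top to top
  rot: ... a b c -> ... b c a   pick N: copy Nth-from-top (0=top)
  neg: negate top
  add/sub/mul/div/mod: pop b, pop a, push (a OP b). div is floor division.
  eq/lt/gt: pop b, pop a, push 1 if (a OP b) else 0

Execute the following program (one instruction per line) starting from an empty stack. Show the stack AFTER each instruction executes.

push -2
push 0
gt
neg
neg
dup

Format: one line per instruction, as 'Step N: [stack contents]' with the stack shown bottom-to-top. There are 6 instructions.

Step 1: [-2]
Step 2: [-2, 0]
Step 3: [0]
Step 4: [0]
Step 5: [0]
Step 6: [0, 0]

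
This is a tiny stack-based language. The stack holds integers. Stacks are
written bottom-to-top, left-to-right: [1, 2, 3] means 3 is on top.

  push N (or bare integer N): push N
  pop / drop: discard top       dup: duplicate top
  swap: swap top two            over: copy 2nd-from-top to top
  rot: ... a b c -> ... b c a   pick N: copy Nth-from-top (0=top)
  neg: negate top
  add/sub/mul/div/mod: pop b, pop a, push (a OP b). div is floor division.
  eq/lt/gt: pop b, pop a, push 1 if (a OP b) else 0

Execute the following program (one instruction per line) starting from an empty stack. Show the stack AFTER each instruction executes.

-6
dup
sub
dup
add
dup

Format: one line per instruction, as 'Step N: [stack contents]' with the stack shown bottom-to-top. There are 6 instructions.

Step 1: [-6]
Step 2: [-6, -6]
Step 3: [0]
Step 4: [0, 0]
Step 5: [0]
Step 6: [0, 0]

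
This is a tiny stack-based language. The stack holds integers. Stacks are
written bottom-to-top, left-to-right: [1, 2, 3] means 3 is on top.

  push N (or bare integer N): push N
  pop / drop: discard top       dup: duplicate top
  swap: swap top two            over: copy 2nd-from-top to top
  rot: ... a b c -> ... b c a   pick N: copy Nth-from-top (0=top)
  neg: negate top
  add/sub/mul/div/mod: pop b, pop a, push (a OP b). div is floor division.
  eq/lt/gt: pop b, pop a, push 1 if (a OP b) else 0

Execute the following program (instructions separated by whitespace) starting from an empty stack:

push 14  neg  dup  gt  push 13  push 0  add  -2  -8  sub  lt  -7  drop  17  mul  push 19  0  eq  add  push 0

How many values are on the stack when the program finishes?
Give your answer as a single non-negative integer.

Answer: 3

Derivation:
After 'push 14': stack = [14] (depth 1)
After 'neg': stack = [-14] (depth 1)
After 'dup': stack = [-14, -14] (depth 2)
After 'gt': stack = [0] (depth 1)
After 'push 13': stack = [0, 13] (depth 2)
After 'push 0': stack = [0, 13, 0] (depth 3)
After 'add': stack = [0, 13] (depth 2)
After 'push -2': stack = [0, 13, -2] (depth 3)
After 'push -8': stack = [0, 13, -2, -8] (depth 4)
After 'sub': stack = [0, 13, 6] (depth 3)
After 'lt': stack = [0, 0] (depth 2)
After 'push -7': stack = [0, 0, -7] (depth 3)
After 'drop': stack = [0, 0] (depth 2)
After 'push 17': stack = [0, 0, 17] (depth 3)
After 'mul': stack = [0, 0] (depth 2)
After 'push 19': stack = [0, 0, 19] (depth 3)
After 'push 0': stack = [0, 0, 19, 0] (depth 4)
After 'eq': stack = [0, 0, 0] (depth 3)
After 'add': stack = [0, 0] (depth 2)
After 'push 0': stack = [0, 0, 0] (depth 3)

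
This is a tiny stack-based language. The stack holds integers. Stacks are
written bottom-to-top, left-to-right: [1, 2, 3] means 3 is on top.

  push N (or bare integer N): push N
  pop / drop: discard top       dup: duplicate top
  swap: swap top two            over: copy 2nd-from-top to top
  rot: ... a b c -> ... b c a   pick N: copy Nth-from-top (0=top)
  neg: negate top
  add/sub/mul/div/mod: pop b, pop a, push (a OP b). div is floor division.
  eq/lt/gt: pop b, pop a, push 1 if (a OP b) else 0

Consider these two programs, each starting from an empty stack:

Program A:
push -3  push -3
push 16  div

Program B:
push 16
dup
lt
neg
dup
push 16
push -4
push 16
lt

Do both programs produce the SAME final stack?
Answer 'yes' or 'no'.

Answer: no

Derivation:
Program A trace:
  After 'push -3': [-3]
  After 'push -3': [-3, -3]
  After 'push 16': [-3, -3, 16]
  After 'div': [-3, -1]
Program A final stack: [-3, -1]

Program B trace:
  After 'push 16': [16]
  After 'dup': [16, 16]
  After 'lt': [0]
  After 'neg': [0]
  After 'dup': [0, 0]
  After 'push 16': [0, 0, 16]
  After 'push -4': [0, 0, 16, -4]
  After 'push 16': [0, 0, 16, -4, 16]
  After 'lt': [0, 0, 16, 1]
Program B final stack: [0, 0, 16, 1]
Same: no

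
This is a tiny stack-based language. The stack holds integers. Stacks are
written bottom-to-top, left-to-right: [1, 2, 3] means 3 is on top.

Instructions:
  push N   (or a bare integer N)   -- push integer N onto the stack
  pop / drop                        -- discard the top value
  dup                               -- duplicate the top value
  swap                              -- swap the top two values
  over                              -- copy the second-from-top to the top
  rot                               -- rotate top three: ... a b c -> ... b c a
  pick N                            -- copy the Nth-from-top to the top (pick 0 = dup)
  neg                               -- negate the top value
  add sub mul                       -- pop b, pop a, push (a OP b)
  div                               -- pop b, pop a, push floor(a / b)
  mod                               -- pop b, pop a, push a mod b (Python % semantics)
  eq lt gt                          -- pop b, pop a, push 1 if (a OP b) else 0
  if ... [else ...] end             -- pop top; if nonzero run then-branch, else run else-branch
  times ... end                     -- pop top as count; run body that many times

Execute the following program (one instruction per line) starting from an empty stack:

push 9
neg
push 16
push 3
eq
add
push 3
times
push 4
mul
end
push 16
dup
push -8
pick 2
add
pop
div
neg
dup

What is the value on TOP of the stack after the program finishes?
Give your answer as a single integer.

Answer: -1

Derivation:
After 'push 9': [9]
After 'neg': [-9]
After 'push 16': [-9, 16]
After 'push 3': [-9, 16, 3]
After 'eq': [-9, 0]
After 'add': [-9]
After 'push 3': [-9, 3]
After 'times': [-9]
After 'push 4': [-9, 4]
After 'mul': [-36]
  ...
After 'mul': [-576]
After 'push 16': [-576, 16]
After 'dup': [-576, 16, 16]
After 'push -8': [-576, 16, 16, -8]
After 'pick 2': [-576, 16, 16, -8, 16]
After 'add': [-576, 16, 16, 8]
After 'pop': [-576, 16, 16]
After 'div': [-576, 1]
After 'neg': [-576, -1]
After 'dup': [-576, -1, -1]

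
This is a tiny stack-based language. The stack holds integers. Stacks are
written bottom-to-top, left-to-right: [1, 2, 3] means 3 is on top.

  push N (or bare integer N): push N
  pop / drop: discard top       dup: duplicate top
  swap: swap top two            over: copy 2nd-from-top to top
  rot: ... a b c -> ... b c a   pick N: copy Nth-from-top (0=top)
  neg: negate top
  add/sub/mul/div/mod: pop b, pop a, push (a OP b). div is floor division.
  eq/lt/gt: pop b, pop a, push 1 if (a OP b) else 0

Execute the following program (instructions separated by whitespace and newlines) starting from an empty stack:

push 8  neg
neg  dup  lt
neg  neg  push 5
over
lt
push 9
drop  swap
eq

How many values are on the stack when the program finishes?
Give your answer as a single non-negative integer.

Answer: 1

Derivation:
After 'push 8': stack = [8] (depth 1)
After 'neg': stack = [-8] (depth 1)
After 'neg': stack = [8] (depth 1)
After 'dup': stack = [8, 8] (depth 2)
After 'lt': stack = [0] (depth 1)
After 'neg': stack = [0] (depth 1)
After 'neg': stack = [0] (depth 1)
After 'push 5': stack = [0, 5] (depth 2)
After 'over': stack = [0, 5, 0] (depth 3)
After 'lt': stack = [0, 0] (depth 2)
After 'push 9': stack = [0, 0, 9] (depth 3)
After 'drop': stack = [0, 0] (depth 2)
After 'swap': stack = [0, 0] (depth 2)
After 'eq': stack = [1] (depth 1)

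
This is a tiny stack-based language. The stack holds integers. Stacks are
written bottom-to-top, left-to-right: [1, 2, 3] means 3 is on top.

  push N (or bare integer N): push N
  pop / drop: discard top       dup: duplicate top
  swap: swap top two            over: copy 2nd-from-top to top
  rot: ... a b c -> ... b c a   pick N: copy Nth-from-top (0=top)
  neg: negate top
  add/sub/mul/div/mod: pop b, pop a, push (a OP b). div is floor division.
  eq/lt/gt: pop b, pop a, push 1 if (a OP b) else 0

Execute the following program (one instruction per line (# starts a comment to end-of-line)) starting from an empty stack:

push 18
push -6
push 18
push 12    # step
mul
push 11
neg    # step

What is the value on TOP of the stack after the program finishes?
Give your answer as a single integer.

After 'push 18': [18]
After 'push -6': [18, -6]
After 'push 18': [18, -6, 18]
After 'push 12': [18, -6, 18, 12]
After 'mul': [18, -6, 216]
After 'push 11': [18, -6, 216, 11]
After 'neg': [18, -6, 216, -11]

Answer: -11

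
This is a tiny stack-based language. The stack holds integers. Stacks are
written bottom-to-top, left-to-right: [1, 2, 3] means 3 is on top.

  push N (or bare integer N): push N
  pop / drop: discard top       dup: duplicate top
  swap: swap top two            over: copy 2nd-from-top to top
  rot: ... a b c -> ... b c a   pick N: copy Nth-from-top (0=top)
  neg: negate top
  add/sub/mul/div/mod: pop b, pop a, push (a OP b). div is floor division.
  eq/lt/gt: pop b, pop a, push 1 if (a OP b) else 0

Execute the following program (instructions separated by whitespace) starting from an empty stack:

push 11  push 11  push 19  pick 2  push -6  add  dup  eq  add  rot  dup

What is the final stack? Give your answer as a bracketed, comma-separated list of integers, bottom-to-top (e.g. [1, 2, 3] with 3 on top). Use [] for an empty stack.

After 'push 11': [11]
After 'push 11': [11, 11]
After 'push 19': [11, 11, 19]
After 'pick 2': [11, 11, 19, 11]
After 'push -6': [11, 11, 19, 11, -6]
After 'add': [11, 11, 19, 5]
After 'dup': [11, 11, 19, 5, 5]
After 'eq': [11, 11, 19, 1]
After 'add': [11, 11, 20]
After 'rot': [11, 20, 11]
After 'dup': [11, 20, 11, 11]

Answer: [11, 20, 11, 11]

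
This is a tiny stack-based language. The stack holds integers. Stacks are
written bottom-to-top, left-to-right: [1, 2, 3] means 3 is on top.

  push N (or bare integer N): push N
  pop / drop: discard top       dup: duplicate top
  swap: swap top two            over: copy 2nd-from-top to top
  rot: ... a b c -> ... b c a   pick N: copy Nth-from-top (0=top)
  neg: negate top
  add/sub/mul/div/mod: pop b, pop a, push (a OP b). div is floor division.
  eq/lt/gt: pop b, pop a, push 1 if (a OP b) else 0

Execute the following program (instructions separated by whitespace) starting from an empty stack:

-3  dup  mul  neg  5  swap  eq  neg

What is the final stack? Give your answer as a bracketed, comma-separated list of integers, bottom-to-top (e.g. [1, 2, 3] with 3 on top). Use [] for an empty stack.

Answer: [0]

Derivation:
After 'push -3': [-3]
After 'dup': [-3, -3]
After 'mul': [9]
After 'neg': [-9]
After 'push 5': [-9, 5]
After 'swap': [5, -9]
After 'eq': [0]
After 'neg': [0]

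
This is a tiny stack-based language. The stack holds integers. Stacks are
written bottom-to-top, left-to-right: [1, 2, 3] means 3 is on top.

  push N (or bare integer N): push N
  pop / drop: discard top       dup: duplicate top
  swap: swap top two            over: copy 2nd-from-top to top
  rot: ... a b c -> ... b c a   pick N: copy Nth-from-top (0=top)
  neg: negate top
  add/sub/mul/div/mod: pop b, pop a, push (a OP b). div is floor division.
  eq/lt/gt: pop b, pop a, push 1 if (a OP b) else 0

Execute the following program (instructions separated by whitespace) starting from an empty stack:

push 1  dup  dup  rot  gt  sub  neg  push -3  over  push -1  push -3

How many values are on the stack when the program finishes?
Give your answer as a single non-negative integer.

After 'push 1': stack = [1] (depth 1)
After 'dup': stack = [1, 1] (depth 2)
After 'dup': stack = [1, 1, 1] (depth 3)
After 'rot': stack = [1, 1, 1] (depth 3)
After 'gt': stack = [1, 0] (depth 2)
After 'sub': stack = [1] (depth 1)
After 'neg': stack = [-1] (depth 1)
After 'push -3': stack = [-1, -3] (depth 2)
After 'over': stack = [-1, -3, -1] (depth 3)
After 'push -1': stack = [-1, -3, -1, -1] (depth 4)
After 'push -3': stack = [-1, -3, -1, -1, -3] (depth 5)

Answer: 5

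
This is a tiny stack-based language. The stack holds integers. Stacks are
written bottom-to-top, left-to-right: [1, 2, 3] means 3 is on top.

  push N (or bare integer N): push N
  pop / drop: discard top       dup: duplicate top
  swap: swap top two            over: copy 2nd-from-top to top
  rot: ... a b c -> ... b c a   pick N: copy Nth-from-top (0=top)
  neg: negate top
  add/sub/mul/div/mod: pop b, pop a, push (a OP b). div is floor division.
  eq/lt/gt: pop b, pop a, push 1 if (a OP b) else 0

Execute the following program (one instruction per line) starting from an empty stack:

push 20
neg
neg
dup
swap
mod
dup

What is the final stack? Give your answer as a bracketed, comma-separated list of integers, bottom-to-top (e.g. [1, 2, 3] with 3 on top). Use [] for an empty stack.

After 'push 20': [20]
After 'neg': [-20]
After 'neg': [20]
After 'dup': [20, 20]
After 'swap': [20, 20]
After 'mod': [0]
After 'dup': [0, 0]

Answer: [0, 0]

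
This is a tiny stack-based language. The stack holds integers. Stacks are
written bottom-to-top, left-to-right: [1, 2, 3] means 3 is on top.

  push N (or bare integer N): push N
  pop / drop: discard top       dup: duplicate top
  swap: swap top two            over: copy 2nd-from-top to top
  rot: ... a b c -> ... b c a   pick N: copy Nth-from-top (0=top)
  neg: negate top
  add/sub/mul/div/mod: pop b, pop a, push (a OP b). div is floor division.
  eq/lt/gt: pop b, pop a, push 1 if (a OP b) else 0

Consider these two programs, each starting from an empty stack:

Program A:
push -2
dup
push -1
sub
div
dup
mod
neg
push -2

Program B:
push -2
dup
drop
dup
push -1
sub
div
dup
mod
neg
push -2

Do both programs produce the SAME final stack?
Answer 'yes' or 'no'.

Program A trace:
  After 'push -2': [-2]
  After 'dup': [-2, -2]
  After 'push -1': [-2, -2, -1]
  After 'sub': [-2, -1]
  After 'div': [2]
  After 'dup': [2, 2]
  After 'mod': [0]
  After 'neg': [0]
  After 'push -2': [0, -2]
Program A final stack: [0, -2]

Program B trace:
  After 'push -2': [-2]
  After 'dup': [-2, -2]
  After 'drop': [-2]
  After 'dup': [-2, -2]
  After 'push -1': [-2, -2, -1]
  After 'sub': [-2, -1]
  After 'div': [2]
  After 'dup': [2, 2]
  After 'mod': [0]
  After 'neg': [0]
  After 'push -2': [0, -2]
Program B final stack: [0, -2]
Same: yes

Answer: yes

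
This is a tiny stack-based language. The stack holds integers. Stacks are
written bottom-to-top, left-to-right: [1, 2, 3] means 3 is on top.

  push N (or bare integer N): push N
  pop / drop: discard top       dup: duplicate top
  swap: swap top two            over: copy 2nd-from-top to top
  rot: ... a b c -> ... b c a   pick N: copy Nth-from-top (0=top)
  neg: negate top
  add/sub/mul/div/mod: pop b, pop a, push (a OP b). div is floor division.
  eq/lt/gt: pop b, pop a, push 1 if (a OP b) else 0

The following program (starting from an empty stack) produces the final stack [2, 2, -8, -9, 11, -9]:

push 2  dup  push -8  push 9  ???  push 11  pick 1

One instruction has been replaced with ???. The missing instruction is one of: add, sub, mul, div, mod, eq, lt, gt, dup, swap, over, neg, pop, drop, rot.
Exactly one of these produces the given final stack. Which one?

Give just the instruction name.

Answer: neg

Derivation:
Stack before ???: [2, 2, -8, 9]
Stack after ???:  [2, 2, -8, -9]
The instruction that transforms [2, 2, -8, 9] -> [2, 2, -8, -9] is: neg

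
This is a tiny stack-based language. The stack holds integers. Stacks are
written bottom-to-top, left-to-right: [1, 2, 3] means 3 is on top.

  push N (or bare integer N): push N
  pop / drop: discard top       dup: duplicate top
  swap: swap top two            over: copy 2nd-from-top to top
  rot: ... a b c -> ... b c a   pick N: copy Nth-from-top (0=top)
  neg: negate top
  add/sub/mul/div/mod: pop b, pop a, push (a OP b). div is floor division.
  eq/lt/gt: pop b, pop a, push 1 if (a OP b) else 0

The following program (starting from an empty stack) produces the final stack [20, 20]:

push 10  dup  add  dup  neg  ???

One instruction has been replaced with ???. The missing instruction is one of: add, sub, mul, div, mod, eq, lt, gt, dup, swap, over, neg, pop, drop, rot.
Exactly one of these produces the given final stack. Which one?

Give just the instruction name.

Answer: neg

Derivation:
Stack before ???: [20, -20]
Stack after ???:  [20, 20]
The instruction that transforms [20, -20] -> [20, 20] is: neg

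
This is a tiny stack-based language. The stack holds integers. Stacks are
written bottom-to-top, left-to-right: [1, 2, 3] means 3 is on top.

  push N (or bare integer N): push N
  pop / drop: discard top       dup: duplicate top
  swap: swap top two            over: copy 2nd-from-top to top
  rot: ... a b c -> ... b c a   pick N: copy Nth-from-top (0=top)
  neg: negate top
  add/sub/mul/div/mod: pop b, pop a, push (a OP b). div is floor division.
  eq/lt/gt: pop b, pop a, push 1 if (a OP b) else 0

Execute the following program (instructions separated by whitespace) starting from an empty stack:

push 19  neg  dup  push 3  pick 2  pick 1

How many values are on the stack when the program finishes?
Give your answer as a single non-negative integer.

After 'push 19': stack = [19] (depth 1)
After 'neg': stack = [-19] (depth 1)
After 'dup': stack = [-19, -19] (depth 2)
After 'push 3': stack = [-19, -19, 3] (depth 3)
After 'pick 2': stack = [-19, -19, 3, -19] (depth 4)
After 'pick 1': stack = [-19, -19, 3, -19, 3] (depth 5)

Answer: 5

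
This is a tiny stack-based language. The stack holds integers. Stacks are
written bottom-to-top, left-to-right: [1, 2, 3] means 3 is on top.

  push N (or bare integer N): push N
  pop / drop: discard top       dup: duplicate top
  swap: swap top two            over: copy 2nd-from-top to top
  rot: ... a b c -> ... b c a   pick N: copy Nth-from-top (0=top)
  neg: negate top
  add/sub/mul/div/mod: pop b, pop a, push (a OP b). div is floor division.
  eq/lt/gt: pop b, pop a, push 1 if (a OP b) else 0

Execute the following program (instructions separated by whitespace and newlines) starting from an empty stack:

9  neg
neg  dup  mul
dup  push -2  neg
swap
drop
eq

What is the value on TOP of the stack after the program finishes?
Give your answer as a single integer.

Answer: 0

Derivation:
After 'push 9': [9]
After 'neg': [-9]
After 'neg': [9]
After 'dup': [9, 9]
After 'mul': [81]
After 'dup': [81, 81]
After 'push -2': [81, 81, -2]
After 'neg': [81, 81, 2]
After 'swap': [81, 2, 81]
After 'drop': [81, 2]
After 'eq': [0]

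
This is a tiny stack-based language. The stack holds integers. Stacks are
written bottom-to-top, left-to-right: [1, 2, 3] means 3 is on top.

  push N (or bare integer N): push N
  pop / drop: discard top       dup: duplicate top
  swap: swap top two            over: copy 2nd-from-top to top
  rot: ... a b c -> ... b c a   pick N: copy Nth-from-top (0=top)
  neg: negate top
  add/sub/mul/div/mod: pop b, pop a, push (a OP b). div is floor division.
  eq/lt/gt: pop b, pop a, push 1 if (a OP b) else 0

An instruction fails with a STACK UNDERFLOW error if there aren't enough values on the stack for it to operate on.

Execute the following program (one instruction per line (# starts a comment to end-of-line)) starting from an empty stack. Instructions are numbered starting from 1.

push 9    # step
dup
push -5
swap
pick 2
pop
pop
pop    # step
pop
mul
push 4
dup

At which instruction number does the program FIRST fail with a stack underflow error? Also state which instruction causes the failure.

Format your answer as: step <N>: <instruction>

Answer: step 10: mul

Derivation:
Step 1 ('push 9'): stack = [9], depth = 1
Step 2 ('dup'): stack = [9, 9], depth = 2
Step 3 ('push -5'): stack = [9, 9, -5], depth = 3
Step 4 ('swap'): stack = [9, -5, 9], depth = 3
Step 5 ('pick 2'): stack = [9, -5, 9, 9], depth = 4
Step 6 ('pop'): stack = [9, -5, 9], depth = 3
Step 7 ('pop'): stack = [9, -5], depth = 2
Step 8 ('pop'): stack = [9], depth = 1
Step 9 ('pop'): stack = [], depth = 0
Step 10 ('mul'): needs 2 value(s) but depth is 0 — STACK UNDERFLOW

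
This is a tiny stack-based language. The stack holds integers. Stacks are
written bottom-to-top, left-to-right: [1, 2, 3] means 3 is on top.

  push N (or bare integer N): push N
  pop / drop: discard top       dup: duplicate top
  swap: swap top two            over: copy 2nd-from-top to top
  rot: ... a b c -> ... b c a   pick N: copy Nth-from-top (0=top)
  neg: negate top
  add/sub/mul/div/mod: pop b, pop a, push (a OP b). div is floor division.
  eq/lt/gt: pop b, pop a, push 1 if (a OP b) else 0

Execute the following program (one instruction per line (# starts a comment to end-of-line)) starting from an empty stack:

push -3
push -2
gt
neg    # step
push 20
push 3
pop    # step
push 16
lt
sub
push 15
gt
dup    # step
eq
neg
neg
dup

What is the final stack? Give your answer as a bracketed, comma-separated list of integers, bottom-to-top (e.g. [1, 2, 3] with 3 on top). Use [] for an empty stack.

Answer: [1, 1]

Derivation:
After 'push -3': [-3]
After 'push -2': [-3, -2]
After 'gt': [0]
After 'neg': [0]
After 'push 20': [0, 20]
After 'push 3': [0, 20, 3]
After 'pop': [0, 20]
After 'push 16': [0, 20, 16]
After 'lt': [0, 0]
After 'sub': [0]
After 'push 15': [0, 15]
After 'gt': [0]
After 'dup': [0, 0]
After 'eq': [1]
After 'neg': [-1]
After 'neg': [1]
After 'dup': [1, 1]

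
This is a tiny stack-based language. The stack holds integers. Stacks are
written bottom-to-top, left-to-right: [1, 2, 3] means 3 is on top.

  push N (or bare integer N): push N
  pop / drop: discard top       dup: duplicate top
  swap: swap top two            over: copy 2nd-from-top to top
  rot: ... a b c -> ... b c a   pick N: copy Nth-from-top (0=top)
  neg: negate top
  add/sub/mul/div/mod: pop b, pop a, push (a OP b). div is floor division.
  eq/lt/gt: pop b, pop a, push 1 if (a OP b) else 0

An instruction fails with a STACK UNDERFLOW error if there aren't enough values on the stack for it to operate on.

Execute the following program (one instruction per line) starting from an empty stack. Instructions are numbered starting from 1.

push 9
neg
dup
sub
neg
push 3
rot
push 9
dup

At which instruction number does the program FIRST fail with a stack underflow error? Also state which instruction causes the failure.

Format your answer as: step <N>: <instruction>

Answer: step 7: rot

Derivation:
Step 1 ('push 9'): stack = [9], depth = 1
Step 2 ('neg'): stack = [-9], depth = 1
Step 3 ('dup'): stack = [-9, -9], depth = 2
Step 4 ('sub'): stack = [0], depth = 1
Step 5 ('neg'): stack = [0], depth = 1
Step 6 ('push 3'): stack = [0, 3], depth = 2
Step 7 ('rot'): needs 3 value(s) but depth is 2 — STACK UNDERFLOW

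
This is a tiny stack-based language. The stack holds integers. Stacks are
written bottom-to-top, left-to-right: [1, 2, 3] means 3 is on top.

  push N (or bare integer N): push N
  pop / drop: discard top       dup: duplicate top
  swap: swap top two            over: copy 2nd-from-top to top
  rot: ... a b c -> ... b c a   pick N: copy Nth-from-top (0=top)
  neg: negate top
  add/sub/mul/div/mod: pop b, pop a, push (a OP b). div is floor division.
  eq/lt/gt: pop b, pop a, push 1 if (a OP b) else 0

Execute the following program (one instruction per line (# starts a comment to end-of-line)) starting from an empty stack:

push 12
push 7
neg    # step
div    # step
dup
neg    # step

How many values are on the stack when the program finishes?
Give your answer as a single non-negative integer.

After 'push 12': stack = [12] (depth 1)
After 'push 7': stack = [12, 7] (depth 2)
After 'neg': stack = [12, -7] (depth 2)
After 'div': stack = [-2] (depth 1)
After 'dup': stack = [-2, -2] (depth 2)
After 'neg': stack = [-2, 2] (depth 2)

Answer: 2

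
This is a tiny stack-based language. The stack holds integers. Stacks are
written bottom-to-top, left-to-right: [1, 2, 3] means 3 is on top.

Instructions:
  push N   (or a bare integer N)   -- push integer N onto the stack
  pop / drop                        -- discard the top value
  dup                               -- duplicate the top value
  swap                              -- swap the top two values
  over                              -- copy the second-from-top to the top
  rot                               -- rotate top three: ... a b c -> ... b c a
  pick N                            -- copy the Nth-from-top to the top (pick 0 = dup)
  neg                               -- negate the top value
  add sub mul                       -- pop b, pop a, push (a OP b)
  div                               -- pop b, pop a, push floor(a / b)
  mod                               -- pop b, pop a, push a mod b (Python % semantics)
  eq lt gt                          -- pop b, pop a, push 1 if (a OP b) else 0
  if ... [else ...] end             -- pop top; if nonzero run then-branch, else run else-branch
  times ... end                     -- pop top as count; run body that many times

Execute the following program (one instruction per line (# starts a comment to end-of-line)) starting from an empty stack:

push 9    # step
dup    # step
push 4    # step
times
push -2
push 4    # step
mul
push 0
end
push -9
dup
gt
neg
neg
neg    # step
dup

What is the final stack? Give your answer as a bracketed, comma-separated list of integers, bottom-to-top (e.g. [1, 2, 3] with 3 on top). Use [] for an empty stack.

Answer: [9, 9, -8, 0, -8, 0, -8, 0, -8, 0, 0, 0]

Derivation:
After 'push 9': [9]
After 'dup': [9, 9]
After 'push 4': [9, 9, 4]
After 'times': [9, 9]
After 'push -2': [9, 9, -2]
After 'push 4': [9, 9, -2, 4]
After 'mul': [9, 9, -8]
After 'push 0': [9, 9, -8, 0]
After 'push -2': [9, 9, -8, 0, -2]
After 'push 4': [9, 9, -8, 0, -2, 4]
After 'mul': [9, 9, -8, 0, -8]
After 'push 0': [9, 9, -8, 0, -8, 0]
  ...
After 'push 0': [9, 9, -8, 0, -8, 0, -8, 0]
After 'push -2': [9, 9, -8, 0, -8, 0, -8, 0, -2]
After 'push 4': [9, 9, -8, 0, -8, 0, -8, 0, -2, 4]
After 'mul': [9, 9, -8, 0, -8, 0, -8, 0, -8]
After 'push 0': [9, 9, -8, 0, -8, 0, -8, 0, -8, 0]
After 'push -9': [9, 9, -8, 0, -8, 0, -8, 0, -8, 0, -9]
After 'dup': [9, 9, -8, 0, -8, 0, -8, 0, -8, 0, -9, -9]
After 'gt': [9, 9, -8, 0, -8, 0, -8, 0, -8, 0, 0]
After 'neg': [9, 9, -8, 0, -8, 0, -8, 0, -8, 0, 0]
After 'neg': [9, 9, -8, 0, -8, 0, -8, 0, -8, 0, 0]
After 'neg': [9, 9, -8, 0, -8, 0, -8, 0, -8, 0, 0]
After 'dup': [9, 9, -8, 0, -8, 0, -8, 0, -8, 0, 0, 0]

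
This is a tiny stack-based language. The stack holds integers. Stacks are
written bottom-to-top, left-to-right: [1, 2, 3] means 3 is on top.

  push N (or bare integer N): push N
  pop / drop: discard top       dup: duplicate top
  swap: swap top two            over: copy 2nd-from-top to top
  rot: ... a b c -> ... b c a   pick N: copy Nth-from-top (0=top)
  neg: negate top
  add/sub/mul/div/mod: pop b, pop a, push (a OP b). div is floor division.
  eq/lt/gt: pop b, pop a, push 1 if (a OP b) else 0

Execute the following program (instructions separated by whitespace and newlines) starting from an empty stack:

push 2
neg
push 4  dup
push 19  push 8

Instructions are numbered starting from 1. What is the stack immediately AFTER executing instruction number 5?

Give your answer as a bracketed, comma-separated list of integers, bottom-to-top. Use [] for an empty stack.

Step 1 ('push 2'): [2]
Step 2 ('neg'): [-2]
Step 3 ('push 4'): [-2, 4]
Step 4 ('dup'): [-2, 4, 4]
Step 5 ('push 19'): [-2, 4, 4, 19]

Answer: [-2, 4, 4, 19]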